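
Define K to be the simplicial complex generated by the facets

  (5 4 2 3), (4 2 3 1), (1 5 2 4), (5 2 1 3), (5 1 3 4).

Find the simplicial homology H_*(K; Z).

Take the total order 1 < 2 < 3 < 4 < 5 on the vertex set. Then K (dimension 3) consists of the simplices:

  0-simplices (5): [1], [2], [3], [4], [5]
  1-simplices (10): [1,2], [1,3], [1,4], [1,5], [2,3], [2,4], [2,5], [3,4], [3,5], [4,5]
  2-simplices (10): [1,2,3], [1,2,4], [1,2,5], [1,3,4], [1,3,5], [1,4,5], [2,3,4], [2,3,5], [2,4,5], [3,4,5]
  3-simplices (5): [1,2,3,4], [1,2,3,5], [1,2,4,5], [1,3,4,5], [2,3,4,5]

Hence C_0 ≅ Z^5, C_1 ≅ Z^10, C_2 ≅ Z^10, C_3 ≅ Z^5.

The boundary map ∂_1: C_1 → C_0 is given by ∂[p,q] = [q] − [p]. For instance
  ∂[1,4] = [4] − [1].
The resulting 5×10 matrix has rank 4, and its Smith normal form has invariant factors (1,1,1,1).

∂_2: C_2 → C_1 maps a triangle to the signed sum of its edges. For instance
  ∂[2,3,5] = [3,5] − [2,5] + [2,3],
  ∂[1,3,5] = [3,5] − [1,5] + [1,3].
This gives a 10×10 integer matrix of rank 6; reducing to Smith normal form yields diagonal entries (1,1,1,1,1,1).

Boundary ∂_3: C_3 → C_2 sends each 3-simplex σ to the alternating sum Σ_i (−1)^i (σ with its i-th vertex removed). For instance
  ∂[1,3,4,5] = [3,4,5] − [1,4,5] + [1,3,5] − [1,3,4],
  ∂[1,2,3,5] = [2,3,5] − [1,3,5] + [1,2,5] − [1,2,3].
This gives a 10×5 integer matrix of rank 4; reducing to Smith normal form yields diagonal entries (1,1,1,1).

Now H_k = ker ∂_k / im ∂_{k+1}, so:

  H_0: rank C_0 − rank ∂_1 = 5 − 4 = 1, and the invariant factors of ∂_1 are all 1, so H_0 = Z.
  H_1: rank ker ∂_1 − rank ∂_2 = (10 − 4) − 6 = 0, and the invariant factors of ∂_2 are all 1, so H_1 = 0.
  H_2: rank ker ∂_2 − rank ∂_3 = (10 − 6) − 4 = 0, and the invariant factors of ∂_3 are all 1, so H_2 = 0.
  H_3: rank ker ∂_3 − rank ∂_4 = (5 − 4) − 0 = 1, and there is no ∂_4, so H_3 = Z.

H_0 = Z,  H_1 = 0,  H_2 = 0,  H_3 = Z.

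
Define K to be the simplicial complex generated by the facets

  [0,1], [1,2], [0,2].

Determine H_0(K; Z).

H_0 = Z.

We work with the vertex ordering 0 < 1 < 2. The simplices of K, each written with vertices in increasing order, are:

  0-simplices (3): [0], [1], [2]
  1-simplices (3): [0,1], [0,2], [1,2]

Hence C_0 ≅ Z^3, C_1 ≅ Z^3.

The boundary map ∂_1: C_1 → C_0 maps an edge to its endpoints' difference, ∂[p,q] = q − p. For instance
  ∂[0,2] = [2] − [0].
The resulting 3×3 matrix has rank 2, and its Smith normal form has invariant factors (1,1).

From H_k ≅ ker(∂_k) / im(∂_{k+1}) we obtain:

  H_0: rank C_0 − rank ∂_1 = 3 − 2 = 1, and the invariant factors of ∂_1 are all 1, so H_0 ≅ Z.

(K is a triangulation of the circle S^1.)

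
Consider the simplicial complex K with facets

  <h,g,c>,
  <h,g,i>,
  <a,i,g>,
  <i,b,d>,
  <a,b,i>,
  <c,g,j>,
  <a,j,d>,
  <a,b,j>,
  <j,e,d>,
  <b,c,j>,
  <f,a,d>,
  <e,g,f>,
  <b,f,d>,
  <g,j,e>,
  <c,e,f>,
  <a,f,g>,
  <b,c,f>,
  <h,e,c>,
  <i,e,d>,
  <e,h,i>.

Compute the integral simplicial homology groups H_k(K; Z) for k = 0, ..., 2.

We work with the vertex ordering a < b < c < d < e < f < g < h < i < j. The simplices of K, each written with vertices in increasing order, are:

  0-simplices (10): a, b, c, d, e, f, g, h, i, j
  1-simplices (30): ab, ad, af, ag, ai, aj, bc, bd, bf, bi, bj, ce, cf, cg, ch, cj, de, df, di, dj, ef, eg, eh, ei, ej, fg, gh, gi, gj, hi
  2-simplices (20): abi, abj, adf, adj, afg, agi, bcf, bcj, bdf, bdi, cef, ceh, cgh, cgj, dei, dej, efg, egj, ehi, ghi

Hence C_0 ≅ Z^10, C_1 ≅ Z^30, C_2 ≅ Z^20.

∂_1: C_1 → C_0 maps an edge to its endpoints' difference, ∂[p,q] = q − p.
This gives a 10×30 integer matrix of rank 9; reducing to Smith normal form yields diagonal entries (1,1,1,1,1,1,1,1,1).

Boundary ∂_2: C_2 → C_1 maps a triangle to the signed sum of its edges. For instance
  ∂abi = bi − ai + ab,
  ∂abj = bj − aj + ab.
This gives a 30×20 integer matrix of rank 20; reducing to Smith normal form yields diagonal entries (1,1,1,1,1,1,1,1,1,1,1,1,1,1,1,1,1,1,1,2).

Reading off H_k = ker ∂_k / im ∂_{k+1}:

  H_0: rank C_0 − rank ∂_1 = 10 − 9 = 1, and the invariant factors of ∂_1 are all 1, so H_0 ≅ Z.
  H_1: rank ker ∂_1 − rank ∂_2 = (30 − 9) − 20 = 1, and ∂_2 has invariant factor 2 > 1, so H_1 ≅ Z × Z/2.
  H_2: rank ker ∂_2 − rank ∂_3 = (20 − 20) − 0 = 0, and there is no ∂_3, so H_2 ≅ 0.

(K is a triangulation of the Klein bottle.)

H_0 = Z,  H_1 = Z × Z/2,  H_2 = 0.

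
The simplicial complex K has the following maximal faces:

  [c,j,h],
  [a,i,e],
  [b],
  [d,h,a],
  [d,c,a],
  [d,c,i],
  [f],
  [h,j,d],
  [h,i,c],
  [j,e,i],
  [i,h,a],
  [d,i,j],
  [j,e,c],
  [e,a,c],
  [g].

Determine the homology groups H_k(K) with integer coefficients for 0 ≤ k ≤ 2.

Order the vertices as a < b < c < d < e < f < g < h < i < j. Listing each simplex with vertices in this order, K has dimension 2 with simplices:

  0-simplices (10): a, b, c, d, e, f, g, h, i, j
  1-simplices (18): ac, ad, ae, ah, ai, cd, ce, ch, ci, cj, dh, di, dj, ei, ej, hi, hj, ij
  2-simplices (12): acd, ace, adh, aei, ahi, cdi, cej, chi, chj, dhj, dij, eij

so the chain groups are C_0 ≅ Z^10, C_1 ≅ Z^18, C_2 ≅ Z^12.

∂_1: C_1 → C_0 sends each edge [p,q] (with p < q) to q − p.
As a 10×18 matrix over Z this has rank 6, with invariant factors (1,1,1,1,1,1).

The boundary map ∂_2: C_2 → C_1 maps a triangle to the signed sum of its edges. For instance
  ∂adh = dh − ah + ad,
  ∂dij = ij − dj + di.
The 18×12 boundary matrix has rank 12 and Smith normal form diag(1,1,1,1,1,1,1,1,1,1,1,2).

Computing H_k = (kernel of ∂_k) / (image of ∂_{k+1}):

  H_0: rank C_0 − rank ∂_1 = 10 − 6 = 4, and the invariant factors of ∂_1 are all 1, so H_0 = Z^4.
  H_1: rank ker ∂_1 − rank ∂_2 = (18 − 6) − 12 = 0, and ∂_2 has invariant factor 2 > 1, so H_1 = Z/2.
  H_2: rank ker ∂_2 − rank ∂_3 = (12 − 12) − 0 = 0, and there is no ∂_3, so H_2 = 0.

As a check, the Euler characteristic is 10 − 18 + 12 = 4, which agrees with 4 − 0 + 0 = 4.

H_0 = Z^4,  H_1 = Z/2,  H_2 = 0.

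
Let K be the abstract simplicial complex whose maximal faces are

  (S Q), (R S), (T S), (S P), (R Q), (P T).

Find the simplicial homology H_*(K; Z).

H_0 = Z,  H_1 = Z^2.

K has 5 vertices, 6 edges.
rank ∂_0 = 0, rank ∂_1 = 4 ⇒ b_0 = 5 − 0 − 4 = 1; all invariant factors of ∂_1 are 1 so no torsion. So H_0 ≅ Z.
rank ∂_1 = 4, rank ∂_2 = 0 ⇒ b_1 = 6 − 4 − 0 = 2. So H_1 ≅ Z^2.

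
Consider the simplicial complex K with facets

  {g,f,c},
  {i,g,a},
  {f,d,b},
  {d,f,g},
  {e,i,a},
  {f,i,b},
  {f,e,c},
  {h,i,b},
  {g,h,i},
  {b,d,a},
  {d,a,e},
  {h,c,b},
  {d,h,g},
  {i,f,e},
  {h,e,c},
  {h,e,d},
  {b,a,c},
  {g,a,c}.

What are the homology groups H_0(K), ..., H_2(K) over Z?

Take the total order a < b < c < d < e < f < g < h < i on the vertex set. Then K (dimension 2) consists of the simplices:

  0-simplices (9): a, b, c, d, e, f, g, h, i
  1-simplices (27): ab, ac, ad, ae, ag, ai, bc, bd, bf, bh, bi, ce, cf, cg, ch, de, df, dg, dh, ef, eh, ei, fg, fi, gh, gi, hi
  2-simplices (18): abc, abd, acg, ade, aei, agi, bch, bdf, bfi, bhi, cef, ceh, cfg, deh, dfg, dgh, efi, ghi

so the chain groups are C_0 ≅ Z^9, C_1 ≅ Z^27, C_2 ≅ Z^18.

Boundary ∂_1: C_1 → C_0 maps an edge to its endpoints' difference, ∂[p,q] = q − p. For instance
  ∂fg = g − f.
As a 9×27 matrix over Z this has rank 8, with invariant factors (1,1,1,1,1,1,1,1).

∂_2: C_2 → C_1 acts by ∂[p,q,r] = [q,r] − [p,r] + [p,q]. For instance
  ∂dgh = gh − dh + dg,
  ∂agi = gi − ai + ag.
This gives a 27×18 integer matrix of rank 17; reducing to Smith normal form yields diagonal entries (1,1,1,1,1,1,1,1,1,1,1,1,1,1,1,1,1).

Now H_k = ker ∂_k / im ∂_{k+1}, so:

  H_0: rank C_0 − rank ∂_1 = 9 − 8 = 1, and the invariant factors of ∂_1 are all 1, so H_0 ≅ Z.
  H_1: rank ker ∂_1 − rank ∂_2 = (27 − 8) − 17 = 2, and the invariant factors of ∂_2 are all 1, so H_1 ≅ Z^2.
  H_2: rank ker ∂_2 − rank ∂_3 = (18 − 17) − 0 = 1, and there is no ∂_3, so H_2 ≅ Z.

H_0 ≅ Z,  H_1 ≅ Z^2,  H_2 ≅ Z.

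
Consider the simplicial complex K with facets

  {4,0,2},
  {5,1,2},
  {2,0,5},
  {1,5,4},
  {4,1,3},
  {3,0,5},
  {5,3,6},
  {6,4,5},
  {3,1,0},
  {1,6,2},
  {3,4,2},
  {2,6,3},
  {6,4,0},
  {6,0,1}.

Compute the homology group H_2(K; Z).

H_2 ≅ Z.

We work with the vertex ordering 0 < 1 < 2 < 3 < 4 < 5 < 6. The simplices of K, each written with vertices in increasing order, are:

  0-simplices (7): [0], [1], [2], [3], [4], [5], [6]
  1-simplices (21): [0,1], [0,2], [0,3], [0,4], [0,5], [0,6], [1,2], [1,3], [1,4], [1,5], [1,6], [2,3], [2,4], [2,5], [2,6], [3,4], [3,5], [3,6], [4,5], [4,6], [5,6]
  2-simplices (14): [0,1,3], [0,1,6], [0,2,4], [0,2,5], [0,3,5], [0,4,6], [1,2,5], [1,2,6], [1,3,4], [1,4,5], [2,3,4], [2,3,6], [3,5,6], [4,5,6]

so the chain groups are C_0 ≅ Z^7, C_1 ≅ Z^21, C_2 ≅ Z^14.

∂_1: C_1 → C_0 is given by ∂[p,q] = [q] − [p].
The 7×21 boundary matrix has rank 6 and Smith normal form diag(1,1,1,1,1,1).

The boundary map ∂_2: C_2 → C_1 sends each 2-simplex [p,q,r] to [q,r] − [p,r] + [p,q]. For instance
  ∂[1,3,4] = [3,4] − [1,4] + [1,3],
  ∂[0,2,4] = [2,4] − [0,4] + [0,2].
This gives a 21×14 integer matrix of rank 13; reducing to Smith normal form yields diagonal entries (1,1,1,1,1,1,1,1,1,1,1,1,1).

Computing H_k = (kernel of ∂_k) / (image of ∂_{k+1}):

  H_2: rank ker ∂_2 − rank ∂_3 = (14 − 13) − 0 = 1, and there is no ∂_3, so H_2 = Z.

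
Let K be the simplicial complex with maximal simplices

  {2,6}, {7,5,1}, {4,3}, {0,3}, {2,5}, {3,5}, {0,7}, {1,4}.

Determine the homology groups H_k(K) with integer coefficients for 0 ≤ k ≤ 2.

H_0 ≅ Z,  H_1 ≅ Z^2,  H_2 = 0.

K has 8 vertices, 10 edges, 1 triangle.
rank ∂_0 = 0, rank ∂_1 = 7 ⇒ b_0 = 8 − 0 − 7 = 1; all invariant factors of ∂_1 are 1 so no torsion. So H_0 = Z.
rank ∂_1 = 7, rank ∂_2 = 1 ⇒ b_1 = 10 − 7 − 1 = 2; all invariant factors of ∂_2 are 1 so no torsion. So H_1 = Z^2.
rank ∂_2 = 1, rank ∂_3 = 0 ⇒ b_2 = 1 − 1 − 0 = 0. So H_2 = 0.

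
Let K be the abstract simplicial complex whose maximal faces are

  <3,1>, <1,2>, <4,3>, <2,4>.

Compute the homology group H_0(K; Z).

H_0 = Z.

Order the vertices as 1 < 2 < 3 < 4. Listing each simplex with vertices in this order, K has dimension 1 with simplices:

  0-simplices (4): [1], [2], [3], [4]
  1-simplices (4): [1,2], [1,3], [2,4], [3,4]

Hence C_0 ≅ Z^4, C_1 ≅ Z^4.

Boundary ∂_1: C_1 → C_0 is given by ∂[p,q] = [q] − [p]. For instance
  ∂[2,4] = [4] − [2].
The 4×4 boundary matrix has rank 3 and Smith normal form diag(1,1,1).

Computing H_k = (kernel of ∂_k) / (image of ∂_{k+1}):

  H_0: rank C_0 − rank ∂_1 = 4 − 3 = 1, and the invariant factors of ∂_1 are all 1, so H_0 = Z.

(K is a triangulation of the circle S^1.)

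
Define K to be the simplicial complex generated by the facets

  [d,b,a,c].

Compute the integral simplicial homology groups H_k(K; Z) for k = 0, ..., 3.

H_0 = Z,  H_1 = 0,  H_2 = 0,  H_3 = 0.

Order the vertices as a < b < c < d. Listing each simplex with vertices in this order, K has dimension 3 with simplices:

  0-simplices (4): a, b, c, d
  1-simplices (6): ab, ac, ad, bc, bd, cd
  2-simplices (4): abc, abd, acd, bcd
  3-simplices (1): abcd

giving chain groups C_0 ≅ Z^4, C_1 ≅ Z^6, C_2 ≅ Z^4, C_3 ≅ Z^1.

The boundary map ∂_1: C_1 → C_0 is given by ∂[p,q] = [q] − [p]. For instance
  ∂bc = c − b.
As a 4×6 matrix over Z this has rank 3, with invariant factors (1,1,1).

The boundary map ∂_2: C_2 → C_1 maps a triangle to the signed sum of its edges. For instance
  ∂bcd = cd − bd + bc,
  ∂abc = bc − ac + ab.
The resulting 6×4 matrix has rank 3, and its Smith normal form has invariant factors (1,1,1).

∂_3: C_3 → C_2 sends each 3-simplex σ to the alternating sum Σ_i (−1)^i (σ with its i-th vertex removed). For instance
  ∂abcd = bcd − acd + abd − abc.
The 4×1 boundary matrix has rank 1 and Smith normal form diag(1).

Reading off H_k = ker ∂_k / im ∂_{k+1}:

  H_0: rank C_0 − rank ∂_1 = 4 − 3 = 1, and the invariant factors of ∂_1 are all 1, so H_0 = Z.
  H_1: rank ker ∂_1 − rank ∂_2 = (6 − 3) − 3 = 0, and the invariant factors of ∂_2 are all 1, so H_1 = 0.
  H_2: rank ker ∂_2 − rank ∂_3 = (4 − 3) − 1 = 0, and the invariant factors of ∂_3 are all 1, so H_2 = 0.
  H_3: rank ker ∂_3 − rank ∂_4 = (1 − 1) − 0 = 0, and there is no ∂_4, so H_3 = 0.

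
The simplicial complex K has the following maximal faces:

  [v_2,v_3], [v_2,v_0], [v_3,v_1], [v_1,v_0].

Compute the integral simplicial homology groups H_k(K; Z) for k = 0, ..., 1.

H_0 = Z,  H_1 = Z.

Order the vertices as v_0 < v_1 < v_2 < v_3. Listing each simplex with vertices in this order, K has dimension 1 with simplices:

  0-simplices (4): [v_0], [v_1], [v_2], [v_3]
  1-simplices (4): [v_0,v_1], [v_0,v_2], [v_1,v_3], [v_2,v_3]

so the chain groups are C_0 ≅ Z^4, C_1 ≅ Z^4.

∂_1: C_1 → C_0 sends each edge [p,q] (with p < q) to q − p. For instance
  ∂[v_0,v_2] = [v_2] − [v_0].
As a 4×4 matrix over Z this has rank 3, with invariant factors (1,1,1).

Reading off H_k = ker ∂_k / im ∂_{k+1}:

  H_0: rank C_0 − rank ∂_1 = 4 − 3 = 1, and the invariant factors of ∂_1 are all 1, so H_0 ≅ Z.
  H_1: rank ker ∂_1 − rank ∂_2 = (4 − 3) − 0 = 1, and there is no ∂_2, so H_1 ≅ Z.

As a check, the Euler characteristic is 4 − 4 = 0, which agrees with 1 − 1 = 0.
(K is a triangulation of the circle S^1.)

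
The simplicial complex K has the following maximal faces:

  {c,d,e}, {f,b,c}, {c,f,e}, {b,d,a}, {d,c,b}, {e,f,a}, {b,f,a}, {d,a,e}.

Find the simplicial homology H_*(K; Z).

Order the vertices as a < b < c < d < e < f. Listing each simplex with vertices in this order, K has dimension 2 with simplices:

  0-simplices (6): a, b, c, d, e, f
  1-simplices (12): ab, ad, ae, af, bc, bd, bf, cd, ce, cf, de, ef
  2-simplices (8): abd, abf, ade, aef, bcd, bcf, cde, cef

Hence C_0 ≅ Z^6, C_1 ≅ Z^12, C_2 ≅ Z^8.

The boundary map ∂_1: C_1 → C_0 sends each edge [p,q] (with p < q) to q − p. For instance
  ∂ad = d − a.
As a 6×12 matrix over Z this has rank 5, with invariant factors (1,1,1,1,1).

The boundary map ∂_2: C_2 → C_1 sends each 2-simplex [p,q,r] to [q,r] − [p,r] + [p,q]. For instance
  ∂abf = bf − af + ab,
  ∂cef = ef − cf + ce.
The resulting 12×8 matrix has rank 7, and its Smith normal form has invariant factors (1,1,1,1,1,1,1).

Now H_k = ker ∂_k / im ∂_{k+1}, so:

  H_0: rank C_0 − rank ∂_1 = 6 − 5 = 1, and the invariant factors of ∂_1 are all 1, so H_0 = Z.
  H_1: rank ker ∂_1 − rank ∂_2 = (12 − 5) − 7 = 0, and the invariant factors of ∂_2 are all 1, so H_1 = 0.
  H_2: rank ker ∂_2 − rank ∂_3 = (8 − 7) − 0 = 1, and there is no ∂_3, so H_2 = Z.

H_0 = Z,  H_1 = 0,  H_2 = Z.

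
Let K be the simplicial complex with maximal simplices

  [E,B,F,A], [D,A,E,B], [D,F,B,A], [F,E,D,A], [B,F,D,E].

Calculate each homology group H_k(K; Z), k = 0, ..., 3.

We work with the vertex ordering A < B < D < E < F. The simplices of K, each written with vertices in increasing order, are:

  0-simplices (5): A, B, D, E, F
  1-simplices (10): AB, AD, AE, AF, BD, BE, BF, DE, DF, EF
  2-simplices (10): ABD, ABE, ABF, ADE, ADF, AEF, BDE, BDF, BEF, DEF
  3-simplices (5): ABDE, ABDF, ABEF, ADEF, BDEF

so the chain groups are C_0 ≅ Z^5, C_1 ≅ Z^10, C_2 ≅ Z^10, C_3 ≅ Z^5.

∂_1: C_1 → C_0 is given by ∂[p,q] = [q] − [p].
As a 5×10 matrix over Z this has rank 4, with invariant factors (1,1,1,1).

∂_2: C_2 → C_1 acts by ∂[p,q,r] = [q,r] − [p,r] + [p,q]. For instance
  ∂ADF = DF − AF + AD,
  ∂AEF = EF − AF + AE.
As a 10×10 matrix over Z this has rank 6, with invariant factors (1,1,1,1,1,1).

∂_3: C_3 → C_2 sends each 3-simplex σ to the alternating sum Σ_i (−1)^i (σ with its i-th vertex removed). For instance
  ∂ABDF = BDF − ADF + ABF − ABD,
  ∂ABEF = BEF − AEF + ABF − ABE.
The resulting 10×5 matrix has rank 4, and its Smith normal form has invariant factors (1,1,1,1).

Computing H_k = (kernel of ∂_k) / (image of ∂_{k+1}):

  H_0: rank C_0 − rank ∂_1 = 5 − 4 = 1, and the invariant factors of ∂_1 are all 1, so H_0 = Z.
  H_1: rank ker ∂_1 − rank ∂_2 = (10 − 4) − 6 = 0, and the invariant factors of ∂_2 are all 1, so H_1 = 0.
  H_2: rank ker ∂_2 − rank ∂_3 = (10 − 6) − 4 = 0, and the invariant factors of ∂_3 are all 1, so H_2 = 0.
  H_3: rank ker ∂_3 − rank ∂_4 = (5 − 4) − 0 = 1, and there is no ∂_4, so H_3 = Z.

H_0 ≅ Z,  H_1 = 0,  H_2 = 0,  H_3 ≅ Z.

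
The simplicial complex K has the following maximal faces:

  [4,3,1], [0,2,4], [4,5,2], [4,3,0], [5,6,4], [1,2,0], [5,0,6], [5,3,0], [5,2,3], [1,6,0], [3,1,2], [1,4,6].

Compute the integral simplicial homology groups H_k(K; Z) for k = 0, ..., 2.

H_0 ≅ Z,  H_1 ≅ Z/2,  H_2 = 0.

Fix the vertex order 0 < 1 < 2 < 3 < 4 < 5 < 6 and write every simplex with vertices in increasing order. Then dim K = 2 and the simplices of K are:

  0-simplices (7): [0], [1], [2], [3], [4], [5], [6]
  1-simplices (18): [0,1], [0,2], [0,3], [0,4], [0,5], [0,6], [1,2], [1,3], [1,4], [1,6], [2,3], [2,4], [2,5], [3,4], [3,5], [4,5], [4,6], [5,6]
  2-simplices (12): [0,1,2], [0,1,6], [0,2,4], [0,3,4], [0,3,5], [0,5,6], [1,2,3], [1,3,4], [1,4,6], [2,3,5], [2,4,5], [4,5,6]

so the chain groups are C_0 ≅ Z^7, C_1 ≅ Z^18, C_2 ≅ Z^12.

∂_1: C_1 → C_0 maps an edge to its endpoints' difference, ∂[p,q] = q − p. For instance
  ∂[2,4] = [4] − [2].
This gives a 7×18 integer matrix of rank 6; reducing to Smith normal form yields diagonal entries (1,1,1,1,1,1).

∂_2: C_2 → C_1 maps a triangle to the signed sum of its edges. For instance
  ∂[0,3,5] = [3,5] − [0,5] + [0,3],
  ∂[4,5,6] = [5,6] − [4,6] + [4,5].
The resulting 18×12 matrix has rank 12, and its Smith normal form has invariant factors (1,1,1,1,1,1,1,1,1,1,1,2).

Now H_k = ker ∂_k / im ∂_{k+1}, so:

  H_0: rank C_0 − rank ∂_1 = 7 − 6 = 1, and the invariant factors of ∂_1 are all 1, so H_0 ≅ Z.
  H_1: rank ker ∂_1 − rank ∂_2 = (18 − 6) − 12 = 0, and ∂_2 has invariant factor 2 > 1, so H_1 ≅ Z/2.
  H_2: rank ker ∂_2 − rank ∂_3 = (12 − 12) − 0 = 0, and there is no ∂_3, so H_2 ≅ 0.

As a check, the Euler characteristic is 7 − 18 + 12 = 1, which agrees with 1 − 0 + 0 = 1.
(K is a triangulation of the real projective plane RP^2.)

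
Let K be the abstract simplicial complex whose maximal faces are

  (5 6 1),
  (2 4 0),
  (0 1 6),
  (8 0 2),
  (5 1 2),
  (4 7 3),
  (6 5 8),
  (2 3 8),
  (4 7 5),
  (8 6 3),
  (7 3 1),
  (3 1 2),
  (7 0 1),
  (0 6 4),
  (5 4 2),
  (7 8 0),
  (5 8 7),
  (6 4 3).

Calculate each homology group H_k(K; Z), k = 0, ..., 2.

H_0 ≅ Z,  H_1 ≅ Z^2,  H_2 ≅ Z.

Order the vertices as 0 < 1 < 2 < 3 < 4 < 5 < 6 < 7 < 8. Listing each simplex with vertices in this order, K has dimension 2 with simplices:

  0-simplices (9): [0], [1], [2], [3], [4], [5], [6], [7], [8]
  1-simplices (27): (27 of them)
  2-simplices (18): [0,1,6], [0,1,7], [0,2,4], [0,2,8], [0,4,6], [0,7,8], [1,2,3], [1,2,5], [1,3,7], [1,5,6], [2,3,8], [2,4,5], [3,4,6], [3,4,7], [3,6,8], [4,5,7], [5,6,8], [5,7,8]

giving chain groups C_0 ≅ Z^9, C_1 ≅ Z^27, C_2 ≅ Z^18.

Boundary ∂_1: C_1 → C_0 sends each edge [p,q] (with p < q) to q − p.
The resulting 9×27 matrix has rank 8, and its Smith normal form has invariant factors (1,1,1,1,1,1,1,1).

Boundary ∂_2: C_2 → C_1 acts by ∂[p,q,r] = [q,r] − [p,r] + [p,q]. For instance
  ∂[0,1,7] = [1,7] − [0,7] + [0,1],
  ∂[5,7,8] = [7,8] − [5,8] + [5,7].
As a 27×18 matrix over Z this has rank 17, with invariant factors (1,1,1,1,1,1,1,1,1,1,1,1,1,1,1,1,1).

Computing H_k = (kernel of ∂_k) / (image of ∂_{k+1}):

  H_0: rank C_0 − rank ∂_1 = 9 − 8 = 1, and the invariant factors of ∂_1 are all 1, so H_0 = Z.
  H_1: rank ker ∂_1 − rank ∂_2 = (27 − 8) − 17 = 2, and the invariant factors of ∂_2 are all 1, so H_1 = Z^2.
  H_2: rank ker ∂_2 − rank ∂_3 = (18 − 17) − 0 = 1, and there is no ∂_3, so H_2 = Z.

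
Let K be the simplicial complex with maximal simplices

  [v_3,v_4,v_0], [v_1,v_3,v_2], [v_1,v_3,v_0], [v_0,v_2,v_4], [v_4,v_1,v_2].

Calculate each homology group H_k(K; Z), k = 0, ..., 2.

Fix the vertex order v_0 < v_1 < v_2 < v_3 < v_4 and write every simplex with vertices in increasing order. Then dim K = 2 and the simplices of K are:

  0-simplices (5): [v_0], [v_1], [v_2], [v_3], [v_4]
  1-simplices (10): [v_0,v_1], [v_0,v_2], [v_0,v_3], [v_0,v_4], [v_1,v_2], [v_1,v_3], [v_1,v_4], [v_2,v_3], [v_2,v_4], [v_3,v_4]
  2-simplices (5): [v_0,v_1,v_3], [v_0,v_2,v_4], [v_0,v_3,v_4], [v_1,v_2,v_3], [v_1,v_2,v_4]

giving chain groups C_0 ≅ Z^5, C_1 ≅ Z^10, C_2 ≅ Z^5.

Boundary ∂_1: C_1 → C_0 maps an edge to its endpoints' difference, ∂[p,q] = q − p. For instance
  ∂[v_2,v_4] = [v_4] − [v_2].
This gives a 5×10 integer matrix of rank 4; reducing to Smith normal form yields diagonal entries (1,1,1,1).

Boundary ∂_2: C_2 → C_1 sends each 2-simplex [p,q,r] to [q,r] − [p,r] + [p,q]. For instance
  ∂[v_1,v_2,v_3] = [v_2,v_3] − [v_1,v_3] + [v_1,v_2],
  ∂[v_0,v_1,v_3] = [v_1,v_3] − [v_0,v_3] + [v_0,v_1].
This gives a 10×5 integer matrix of rank 5; reducing to Smith normal form yields diagonal entries (1,1,1,1,1).

From H_k ≅ ker(∂_k) / im(∂_{k+1}) we obtain:

  H_0: rank C_0 − rank ∂_1 = 5 − 4 = 1, and the invariant factors of ∂_1 are all 1, so H_0 = Z.
  H_1: rank ker ∂_1 − rank ∂_2 = (10 − 4) − 5 = 1, and the invariant factors of ∂_2 are all 1, so H_1 = Z.
  H_2: rank ker ∂_2 − rank ∂_3 = (5 − 5) − 0 = 0, and there is no ∂_3, so H_2 = 0.

H_0 = Z,  H_1 = Z,  H_2 = 0.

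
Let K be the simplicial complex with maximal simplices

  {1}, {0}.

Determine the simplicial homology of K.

Order the vertices as 0 < 1. Listing each simplex with vertices in this order, K has dimension 0 with simplices:

  0-simplices (2): [0], [1]

Hence C_0 ≅ Z^2.

Now H_k = ker ∂_k / im ∂_{k+1}, so:

  H_0: rank C_0 − rank ∂_1 = 2 − 0 = 2, and there is no ∂_1, so H_0 ≅ Z^2.

H_0 = Z^2.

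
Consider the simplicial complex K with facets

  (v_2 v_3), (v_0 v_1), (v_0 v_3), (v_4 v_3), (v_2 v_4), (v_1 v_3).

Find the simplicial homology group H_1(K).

Take the total order v_0 < v_1 < v_2 < v_3 < v_4 on the vertex set. Then K (dimension 1) consists of the simplices:

  0-simplices (5): [v_0], [v_1], [v_2], [v_3], [v_4]
  1-simplices (6): [v_0,v_1], [v_0,v_3], [v_1,v_3], [v_2,v_3], [v_2,v_4], [v_3,v_4]

giving chain groups C_0 ≅ Z^5, C_1 ≅ Z^6.

∂_1: C_1 → C_0 sends each edge [p,q] (with p < q) to q − p. For instance
  ∂[v_3,v_4] = [v_4] − [v_3].
The resulting 5×6 matrix has rank 4, and its Smith normal form has invariant factors (1,1,1,1).

Computing H_k = (kernel of ∂_k) / (image of ∂_{k+1}):

  H_1: rank ker ∂_1 − rank ∂_2 = (6 − 4) − 0 = 2, and there is no ∂_2, so H_1 = Z^2.

H_1 = Z^2.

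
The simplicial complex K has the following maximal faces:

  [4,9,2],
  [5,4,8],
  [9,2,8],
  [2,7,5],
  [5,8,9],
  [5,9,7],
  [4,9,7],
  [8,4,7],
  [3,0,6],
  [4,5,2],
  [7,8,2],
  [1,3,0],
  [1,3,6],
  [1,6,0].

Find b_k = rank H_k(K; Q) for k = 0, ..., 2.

Take the total order 0 < 1 < 2 < 3 < 4 < 5 < 6 < 7 < 8 < 9 on the vertex set. Then K (dimension 2) consists of the simplices:

  0-simplices (10): [0], [1], [2], [3], [4], [5], [6], [7], [8], [9]
  1-simplices (21): [0,1], [0,3], [0,6], [1,3], [1,6], [2,4], [2,5], [2,7], [2,8], [2,9], [3,6], [4,5], [4,7], [4,8], [4,9], [5,7], [5,8], [5,9], [7,8], [7,9], [8,9]
  2-simplices (14): [0,1,3], [0,1,6], [0,3,6], [1,3,6], [2,4,5], [2,4,9], [2,5,7], [2,7,8], [2,8,9], [4,5,8], [4,7,8], [4,7,9], [5,7,9], [5,8,9]

so the chain groups are C_0 ≅ Z^10, C_1 ≅ Z^21, C_2 ≅ Z^14.

Boundary ∂_1: C_1 → C_0 is given by ∂[p,q] = [q] − [p]. For instance
  ∂[4,8] = [8] − [4].
The resulting 10×21 matrix has rank 8, and its Smith normal form has invariant factors (1,1,1,1,1,1,1,1).

The boundary map ∂_2: C_2 → C_1 sends each 2-simplex [p,q,r] to [q,r] − [p,r] + [p,q]. For instance
  ∂[1,3,6] = [3,6] − [1,6] + [1,3],
  ∂[4,7,8] = [7,8] − [4,8] + [4,7].
This gives a 21×14 integer matrix of rank 13; reducing to Smith normal form yields diagonal entries (1,1,1,1,1,1,1,1,1,1,1,1,2).

Computing H_k = (kernel of ∂_k) / (image of ∂_{k+1}):

  H_0: rank C_0 − rank ∂_1 = 10 − 8 = 2, and the invariant factors of ∂_1 are all 1, so H_0 ≅ Z^2.
  H_1: rank ker ∂_1 − rank ∂_2 = (21 − 8) − 13 = 0, and ∂_2 has invariant factor 2 > 1, so H_1 ≅ Z/2.
  H_2: rank ker ∂_2 − rank ∂_3 = (14 − 13) − 0 = 1, and there is no ∂_3, so H_2 ≅ Z.

(K is a triangulation of the disjoint union of the real projective plane RP^2 and the 2-sphere S^2.)

Hence the Betti numbers are b_0 = 2, b_1 = 0, b_2 = 1.

b_0 = 2, b_1 = 0, b_2 = 1.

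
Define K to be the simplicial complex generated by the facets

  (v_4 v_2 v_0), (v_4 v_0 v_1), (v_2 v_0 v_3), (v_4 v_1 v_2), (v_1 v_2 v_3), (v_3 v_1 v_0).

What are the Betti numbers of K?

We work with the vertex ordering v_0 < v_1 < v_2 < v_3 < v_4. The simplices of K, each written with vertices in increasing order, are:

  0-simplices (5): [v_0], [v_1], [v_2], [v_3], [v_4]
  1-simplices (9): [v_0,v_1], [v_0,v_2], [v_0,v_3], [v_0,v_4], [v_1,v_2], [v_1,v_3], [v_1,v_4], [v_2,v_3], [v_2,v_4]
  2-simplices (6): [v_0,v_1,v_3], [v_0,v_1,v_4], [v_0,v_2,v_3], [v_0,v_2,v_4], [v_1,v_2,v_3], [v_1,v_2,v_4]

so the chain groups are C_0 ≅ Z^5, C_1 ≅ Z^9, C_2 ≅ Z^6.

∂_1: C_1 → C_0 maps an edge to its endpoints' difference, ∂[p,q] = q − p.
This gives a 5×9 integer matrix of rank 4; reducing to Smith normal form yields diagonal entries (1,1,1,1).

The boundary map ∂_2: C_2 → C_1 sends each 2-simplex [p,q,r] to [q,r] − [p,r] + [p,q]. For instance
  ∂[v_0,v_1,v_4] = [v_1,v_4] − [v_0,v_4] + [v_0,v_1],
  ∂[v_1,v_2,v_3] = [v_2,v_3] − [v_1,v_3] + [v_1,v_2].
The 9×6 boundary matrix has rank 5 and Smith normal form diag(1,1,1,1,1).

Now H_k = ker ∂_k / im ∂_{k+1}, so:

  H_0: rank C_0 − rank ∂_1 = 5 − 4 = 1, and the invariant factors of ∂_1 are all 1, so H_0 = Z.
  H_1: rank ker ∂_1 − rank ∂_2 = (9 − 4) − 5 = 0, and the invariant factors of ∂_2 are all 1, so H_1 = 0.
  H_2: rank ker ∂_2 − rank ∂_3 = (6 − 5) − 0 = 1, and there is no ∂_3, so H_2 = Z.

As a check, the Euler characteristic is 5 − 9 + 6 = 2, which agrees with 1 − 0 + 1 = 2.
(K is a triangulation of the 2-sphere S^2.)

Hence the Betti numbers are b_0 = 1, b_1 = 0, b_2 = 1.

b_0 = 1, b_1 = 0, b_2 = 1.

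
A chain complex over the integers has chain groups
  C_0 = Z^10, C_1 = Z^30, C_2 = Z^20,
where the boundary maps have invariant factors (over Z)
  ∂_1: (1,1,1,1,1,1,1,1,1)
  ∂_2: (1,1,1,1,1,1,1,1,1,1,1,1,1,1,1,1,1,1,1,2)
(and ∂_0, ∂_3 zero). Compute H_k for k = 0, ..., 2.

H_0: b_0 = 10 − 0 − 9 = 1; torsion from ∂_1 factors > 1: none. So H_0 ≅ Z.
H_1: b_1 = 30 − 9 − 20 = 1; torsion from ∂_2 factors > 1: [2]. So H_1 ≅ Z ⊕ Z/2.
H_2: b_2 = 20 − 20 − 0 = 0; torsion from ∂_3 factors > 1: none. So H_2 ≅ 0.

H_0 ≅ Z,  H_1 ≅ Z ⊕ Z/2,  H_2 = 0.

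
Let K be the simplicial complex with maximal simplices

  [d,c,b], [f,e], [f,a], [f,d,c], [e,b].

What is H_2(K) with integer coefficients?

H_2 = 0.

We work with the vertex ordering a < b < c < d < e < f. The simplices of K, each written with vertices in increasing order, are:

  0-simplices (6): a, b, c, d, e, f
  1-simplices (8): af, bc, bd, be, cd, cf, df, ef
  2-simplices (2): bcd, cdf

so the chain groups are C_0 ≅ Z^6, C_1 ≅ Z^8, C_2 ≅ Z^2.

Boundary ∂_1: C_1 → C_0 sends each edge [p,q] (with p < q) to q − p.
The 6×8 boundary matrix has rank 5 and Smith normal form diag(1,1,1,1,1).

∂_2: C_2 → C_1 maps a triangle to the signed sum of its edges. For instance
  ∂cdf = df − cf + cd,
  ∂bcd = cd − bd + bc.
The 8×2 boundary matrix has rank 2 and Smith normal form diag(1,1).

Reading off H_k = ker ∂_k / im ∂_{k+1}:

  H_2: rank ker ∂_2 − rank ∂_3 = (2 − 2) − 0 = 0, and there is no ∂_3, so H_2 ≅ 0.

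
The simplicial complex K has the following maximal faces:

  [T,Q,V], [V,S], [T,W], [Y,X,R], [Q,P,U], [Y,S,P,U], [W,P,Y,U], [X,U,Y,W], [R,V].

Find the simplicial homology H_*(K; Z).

Fix the vertex order P < Q < R < S < T < U < V < W < X < Y and write every simplex with vertices in increasing order. Then dim K = 3 and the simplices of K are:

  0-simplices (10): P, Q, R, S, T, U, V, W, X, Y
  1-simplices (22): PQ, PS, PU, PW, PY, QT, QU, QV, RV, RX, RY, SU, SV, SY, TV, TW, UW, UX, UY, WX, WY, XY
  2-simplices (13): PQU, PSU, PSY, PUW, PUY, PWY, QTV, RXY, SUY, UWX, UWY, UXY, WXY
  3-simplices (3): PSUY, PUWY, UWXY

Hence C_0 ≅ Z^10, C_1 ≅ Z^22, C_2 ≅ Z^13, C_3 ≅ Z^3.

∂_1: C_1 → C_0 is given by ∂[p,q] = [q] − [p]. For instance
  ∂QV = V − Q.
This gives a 10×22 integer matrix of rank 9; reducing to Smith normal form yields diagonal entries (1,1,1,1,1,1,1,1,1).

The boundary map ∂_2: C_2 → C_1 acts by ∂[p,q,r] = [q,r] − [p,r] + [p,q]. For instance
  ∂RXY = XY − RY + RX,
  ∂UWX = WX − UX + UW.
The resulting 22×13 matrix has rank 10, and its Smith normal form has invariant factors (1,1,1,1,1,1,1,1,1,1).

Boundary ∂_3: C_3 → C_2 sends each 3-simplex σ to the alternating sum Σ_i (−1)^i (σ with its i-th vertex removed). For instance
  ∂PUWY = UWY − PWY + PUY − PUW,
  ∂UWXY = WXY − UXY + UWY − UWX.
The 13×3 boundary matrix has rank 3 and Smith normal form diag(1,1,1).

Computing H_k = (kernel of ∂_k) / (image of ∂_{k+1}):

  H_0: rank C_0 − rank ∂_1 = 10 − 9 = 1, and the invariant factors of ∂_1 are all 1, so H_0 ≅ Z.
  H_1: rank ker ∂_1 − rank ∂_2 = (22 − 9) − 10 = 3, and the invariant factors of ∂_2 are all 1, so H_1 ≅ Z^3.
  H_2: rank ker ∂_2 − rank ∂_3 = (13 − 10) − 3 = 0, and the invariant factors of ∂_3 are all 1, so H_2 ≅ 0.
  H_3: rank ker ∂_3 − rank ∂_4 = (3 − 3) − 0 = 0, and there is no ∂_4, so H_3 ≅ 0.

As a check, the Euler characteristic is 10 − 22 + 13 − 3 = -2, which agrees with 1 − 3 + 0 − 0 = -2.

H_0 = Z,  H_1 = Z^3,  H_2 = 0,  H_3 = 0.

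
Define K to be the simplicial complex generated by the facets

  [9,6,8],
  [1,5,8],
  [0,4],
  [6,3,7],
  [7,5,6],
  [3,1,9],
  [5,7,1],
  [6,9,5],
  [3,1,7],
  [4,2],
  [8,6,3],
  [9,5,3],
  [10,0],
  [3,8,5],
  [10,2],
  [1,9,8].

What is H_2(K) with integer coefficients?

Take the total order 0 < 1 < 2 < 3 < 4 < 5 < 6 < 7 < 8 < 9 < 10 on the vertex set. Then K (dimension 2) consists of the simplices:

  0-simplices (11): [0], [1], [2], [3], [4], [5], [6], [7], [8], [9], [10]
  1-simplices (22): [0,4], [0,10], [1,3], [1,5], [1,7], [1,8], [1,9], [2,4], [2,10], [3,5], [3,6], [3,7], [3,8], [3,9], [5,6], [5,7], [5,8], [5,9], [6,7], [6,8], [6,9], [8,9]
  2-simplices (12): [1,3,7], [1,3,9], [1,5,7], [1,5,8], [1,8,9], [3,5,8], [3,5,9], [3,6,7], [3,6,8], [5,6,7], [5,6,9], [6,8,9]

so the chain groups are C_0 ≅ Z^11, C_1 ≅ Z^22, C_2 ≅ Z^12.

The boundary map ∂_1: C_1 → C_0 sends each edge [p,q] (with p < q) to q − p. For instance
  ∂[2,4] = [4] − [2].
The resulting 11×22 matrix has rank 9, and its Smith normal form has invariant factors (1,1,1,1,1,1,1,1,1).

The boundary map ∂_2: C_2 → C_1 acts by ∂[p,q,r] = [q,r] − [p,r] + [p,q]. For instance
  ∂[3,6,8] = [6,8] − [3,8] + [3,6],
  ∂[3,5,9] = [5,9] − [3,9] + [3,5].
As a 22×12 matrix over Z this has rank 12, with invariant factors (1,1,1,1,1,1,1,1,1,1,1,2).

From H_k ≅ ker(∂_k) / im(∂_{k+1}) we obtain:

  H_2: rank ker ∂_2 − rank ∂_3 = (12 − 12) − 0 = 0, and there is no ∂_3, so H_2 = 0.

(K is a triangulation of the disjoint union of the real projective plane RP^2 and the circle S^1.)

H_2 = 0.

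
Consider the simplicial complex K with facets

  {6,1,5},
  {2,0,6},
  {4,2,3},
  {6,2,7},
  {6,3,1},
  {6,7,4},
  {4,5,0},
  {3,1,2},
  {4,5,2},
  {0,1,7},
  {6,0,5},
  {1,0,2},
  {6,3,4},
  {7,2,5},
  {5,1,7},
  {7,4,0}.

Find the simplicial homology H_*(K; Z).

K has 8 vertices, 24 edges, 16 triangles.
rank ∂_0 = 0, rank ∂_1 = 7 ⇒ b_0 = 8 − 0 − 7 = 1; all invariant factors of ∂_1 are 1 so no torsion. So H_0 = Z.
rank ∂_1 = 7, rank ∂_2 = 15 ⇒ b_1 = 24 − 7 − 15 = 2; all invariant factors of ∂_2 are 1 so no torsion. So H_1 = Z^2.
rank ∂_2 = 15, rank ∂_3 = 0 ⇒ b_2 = 16 − 15 − 0 = 1. So H_2 = Z.

H_0 = Z,  H_1 = Z^2,  H_2 = Z.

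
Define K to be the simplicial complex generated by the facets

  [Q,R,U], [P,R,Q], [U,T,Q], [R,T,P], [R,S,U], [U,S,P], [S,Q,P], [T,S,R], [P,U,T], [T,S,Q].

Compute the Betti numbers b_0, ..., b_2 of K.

Fix the vertex order P < Q < R < S < T < U and write every simplex with vertices in increasing order. Then dim K = 2 and the simplices of K are:

  0-simplices (6): P, Q, R, S, T, U
  1-simplices (15): PQ, PR, PS, PT, PU, QR, QS, QT, QU, RS, RT, RU, ST, SU, TU
  2-simplices (10): PQR, PQS, PRT, PSU, PTU, QRU, QST, QTU, RST, RSU

giving chain groups C_0 ≅ Z^6, C_1 ≅ Z^15, C_2 ≅ Z^10.

Boundary ∂_1: C_1 → C_0 sends each edge [p,q] (with p < q) to q − p.
This gives a 6×15 integer matrix of rank 5; reducing to Smith normal form yields diagonal entries (1,1,1,1,1).

Boundary ∂_2: C_2 → C_1 acts by ∂[p,q,r] = [q,r] − [p,r] + [p,q]. For instance
  ∂QST = ST − QT + QS,
  ∂RSU = SU − RU + RS.
The 15×10 boundary matrix has rank 10 and Smith normal form diag(1,1,1,1,1,1,1,1,1,2).

From H_k ≅ ker(∂_k) / im(∂_{k+1}) we obtain:

  H_0: rank C_0 − rank ∂_1 = 6 − 5 = 1, and the invariant factors of ∂_1 are all 1, so H_0 ≅ Z.
  H_1: rank ker ∂_1 − rank ∂_2 = (15 − 5) − 10 = 0, and ∂_2 has invariant factor 2 > 1, so H_1 ≅ Z/2.
  H_2: rank ker ∂_2 − rank ∂_3 = (10 − 10) − 0 = 0, and there is no ∂_3, so H_2 ≅ 0.

(K is a triangulation of the real projective plane RP^2.)

Hence the Betti numbers are b_0 = 1, b_1 = 0, b_2 = 0.

b_0 = 1, b_1 = 0, b_2 = 0.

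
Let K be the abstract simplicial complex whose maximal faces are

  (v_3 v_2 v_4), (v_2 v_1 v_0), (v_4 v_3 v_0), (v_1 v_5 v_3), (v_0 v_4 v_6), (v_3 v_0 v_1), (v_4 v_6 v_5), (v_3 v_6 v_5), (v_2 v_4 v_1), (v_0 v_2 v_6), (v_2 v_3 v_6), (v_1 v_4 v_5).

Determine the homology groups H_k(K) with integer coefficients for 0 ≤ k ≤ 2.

H_0 ≅ Z,  H_1 ≅ Z/2,  H_2 = 0.

Fix the vertex order v_0 < v_1 < v_2 < v_3 < v_4 < v_5 < v_6 and write every simplex with vertices in increasing order. Then dim K = 2 and the simplices of K are:

  0-simplices (7): [v_0], [v_1], [v_2], [v_3], [v_4], [v_5], [v_6]
  1-simplices (18): (18 of them)
  2-simplices (12): (12 of them)

Hence C_0 ≅ Z^7, C_1 ≅ Z^18, C_2 ≅ Z^12.

Boundary ∂_1: C_1 → C_0 sends each edge [p,q] (with p < q) to q − p. For instance
  ∂[v_0,v_4] = [v_4] − [v_0].
The 7×18 boundary matrix has rank 6 and Smith normal form diag(1,1,1,1,1,1).

Boundary ∂_2: C_2 → C_1 maps a triangle to the signed sum of its edges. For instance
  ∂[v_2,v_3,v_6] = [v_3,v_6] − [v_2,v_6] + [v_2,v_3],
  ∂[v_0,v_4,v_6] = [v_4,v_6] − [v_0,v_6] + [v_0,v_4].
The resulting 18×12 matrix has rank 12, and its Smith normal form has invariant factors (1,1,1,1,1,1,1,1,1,1,1,2).

Computing H_k = (kernel of ∂_k) / (image of ∂_{k+1}):

  H_0: rank C_0 − rank ∂_1 = 7 − 6 = 1, and the invariant factors of ∂_1 are all 1, so H_0 = Z.
  H_1: rank ker ∂_1 − rank ∂_2 = (18 − 6) − 12 = 0, and ∂_2 has invariant factor 2 > 1, so H_1 = Z/2.
  H_2: rank ker ∂_2 − rank ∂_3 = (12 − 12) − 0 = 0, and there is no ∂_3, so H_2 = 0.

As a check, the Euler characteristic is 7 − 18 + 12 = 1, which agrees with 1 − 0 + 0 = 1.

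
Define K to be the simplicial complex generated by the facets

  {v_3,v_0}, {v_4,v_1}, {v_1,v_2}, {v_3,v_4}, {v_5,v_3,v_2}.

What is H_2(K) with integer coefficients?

H_2 ≅ 0.

K has 6 vertices, 7 edges, 1 triangle.
rank ∂_2 = 1, rank ∂_3 = 0 ⇒ b_2 = 1 − 1 − 0 = 0. So H_2 ≅ 0.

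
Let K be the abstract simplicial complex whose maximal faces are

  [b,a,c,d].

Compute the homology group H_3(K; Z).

H_3 = 0.

Order the vertices as a < b < c < d. Listing each simplex with vertices in this order, K has dimension 3 with simplices:

  0-simplices (4): a, b, c, d
  1-simplices (6): ab, ac, ad, bc, bd, cd
  2-simplices (4): abc, abd, acd, bcd
  3-simplices (1): abcd

giving chain groups C_0 ≅ Z^4, C_1 ≅ Z^6, C_2 ≅ Z^4, C_3 ≅ Z^1.

Boundary ∂_1: C_1 → C_0 maps an edge to its endpoints' difference, ∂[p,q] = q − p.
The resulting 4×6 matrix has rank 3, and its Smith normal form has invariant factors (1,1,1).

The boundary map ∂_2: C_2 → C_1 acts by ∂[p,q,r] = [q,r] − [p,r] + [p,q]. For instance
  ∂acd = cd − ad + ac,
  ∂bcd = cd − bd + bc.
The 6×4 boundary matrix has rank 3 and Smith normal form diag(1,1,1).

The boundary map ∂_3: C_3 → C_2 sends each 3-simplex σ to the alternating sum Σ_i (−1)^i (σ with its i-th vertex removed). For instance
  ∂abcd = bcd − acd + abd − abc.
The resulting 4×1 matrix has rank 1, and its Smith normal form has invariant factors (1).

Computing H_k = (kernel of ∂_k) / (image of ∂_{k+1}):

  H_3: rank ker ∂_3 − rank ∂_4 = (1 − 1) − 0 = 0, and there is no ∂_4, so H_3 ≅ 0.

(K is a triangulation of the 3-simplex.)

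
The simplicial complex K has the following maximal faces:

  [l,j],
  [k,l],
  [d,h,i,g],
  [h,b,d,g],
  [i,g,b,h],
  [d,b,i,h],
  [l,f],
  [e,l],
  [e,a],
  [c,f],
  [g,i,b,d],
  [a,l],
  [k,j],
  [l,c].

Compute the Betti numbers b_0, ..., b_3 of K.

Fix the vertex order a < b < c < d < e < f < g < h < i < j < k < l and write every simplex with vertices in increasing order. Then dim K = 3 and the simplices of K are:

  0-simplices (12): a, b, c, d, e, f, g, h, i, j, k, l
  1-simplices (19): ae, al, bd, bg, bh, bi, cf, cl, dg, dh, di, el, fl, gh, gi, hi, jk, jl, kl
  2-simplices (10): bdg, bdh, bdi, bgh, bgi, bhi, dgh, dgi, dhi, ghi
  3-simplices (5): bdgh, bdgi, bdhi, bghi, dghi

so the chain groups are C_0 ≅ Z^12, C_1 ≅ Z^19, C_2 ≅ Z^10, C_3 ≅ Z^5.

Boundary ∂_1: C_1 → C_0 maps an edge to its endpoints' difference, ∂[p,q] = q − p. For instance
  ∂bg = g − b.
The resulting 12×19 matrix has rank 10, and its Smith normal form has invariant factors (1,1,1,1,1,1,1,1,1,1).

∂_2: C_2 → C_1 sends each 2-simplex [p,q,r] to [q,r] − [p,r] + [p,q]. For instance
  ∂bgi = gi − bi + bg,
  ∂dgi = gi − di + dg.
As a 19×10 matrix over Z this has rank 6, with invariant factors (1,1,1,1,1,1).

The boundary map ∂_3: C_3 → C_2 sends each 3-simplex σ to the alternating sum Σ_i (−1)^i (σ with its i-th vertex removed). For instance
  ∂bdhi = dhi − bhi + bdi − bdh,
  ∂bghi = ghi − bhi + bgi − bgh.
The resulting 10×5 matrix has rank 4, and its Smith normal form has invariant factors (1,1,1,1).

From H_k ≅ ker(∂_k) / im(∂_{k+1}) we obtain:

  H_0: rank C_0 − rank ∂_1 = 12 − 10 = 2, and the invariant factors of ∂_1 are all 1, so H_0 = Z^2.
  H_1: rank ker ∂_1 − rank ∂_2 = (19 − 10) − 6 = 3, and the invariant factors of ∂_2 are all 1, so H_1 = Z^3.
  H_2: rank ker ∂_2 − rank ∂_3 = (10 − 6) − 4 = 0, and the invariant factors of ∂_3 are all 1, so H_2 = 0.
  H_3: rank ker ∂_3 − rank ∂_4 = (5 − 4) − 0 = 1, and there is no ∂_4, so H_3 = Z.

As a check, the Euler characteristic is 12 − 19 + 10 − 5 = -2, which agrees with 2 − 3 + 0 − 1 = -2.

Hence the Betti numbers are b_0 = 2, b_1 = 3, b_2 = 0, b_3 = 1.

b_0 = 2, b_1 = 3, b_2 = 0, b_3 = 1.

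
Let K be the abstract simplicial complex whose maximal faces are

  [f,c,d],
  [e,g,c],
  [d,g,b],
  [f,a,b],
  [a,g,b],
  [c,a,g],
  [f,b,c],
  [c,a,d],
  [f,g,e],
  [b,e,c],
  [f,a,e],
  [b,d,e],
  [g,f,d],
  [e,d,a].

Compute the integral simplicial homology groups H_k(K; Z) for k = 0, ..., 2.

H_0 ≅ Z,  H_1 ≅ Z^2,  H_2 ≅ Z.

Fix the vertex order a < b < c < d < e < f < g and write every simplex with vertices in increasing order. Then dim K = 2 and the simplices of K are:

  0-simplices (7): a, b, c, d, e, f, g
  1-simplices (21): ab, ac, ad, ae, af, ag, bc, bd, be, bf, bg, cd, ce, cf, cg, de, df, dg, ef, eg, fg
  2-simplices (14): abf, abg, acd, acg, ade, aef, bce, bcf, bde, bdg, cdf, ceg, dfg, efg

so the chain groups are C_0 ≅ Z^7, C_1 ≅ Z^21, C_2 ≅ Z^14.

∂_1: C_1 → C_0 maps an edge to its endpoints' difference, ∂[p,q] = q − p. For instance
  ∂cg = g − c.
As a 7×21 matrix over Z this has rank 6, with invariant factors (1,1,1,1,1,1).

The boundary map ∂_2: C_2 → C_1 acts by ∂[p,q,r] = [q,r] − [p,r] + [p,q]. For instance
  ∂ade = de − ae + ad,
  ∂aef = ef − af + ae.
This gives a 21×14 integer matrix of rank 13; reducing to Smith normal form yields diagonal entries (1,1,1,1,1,1,1,1,1,1,1,1,1).

From H_k ≅ ker(∂_k) / im(∂_{k+1}) we obtain:

  H_0: rank C_0 − rank ∂_1 = 7 − 6 = 1, and the invariant factors of ∂_1 are all 1, so H_0 = Z.
  H_1: rank ker ∂_1 − rank ∂_2 = (21 − 6) − 13 = 2, and the invariant factors of ∂_2 are all 1, so H_1 = Z^2.
  H_2: rank ker ∂_2 − rank ∂_3 = (14 − 13) − 0 = 1, and there is no ∂_3, so H_2 = Z.

As a check, the Euler characteristic is 7 − 21 + 14 = 0, which agrees with 1 − 2 + 1 = 0.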